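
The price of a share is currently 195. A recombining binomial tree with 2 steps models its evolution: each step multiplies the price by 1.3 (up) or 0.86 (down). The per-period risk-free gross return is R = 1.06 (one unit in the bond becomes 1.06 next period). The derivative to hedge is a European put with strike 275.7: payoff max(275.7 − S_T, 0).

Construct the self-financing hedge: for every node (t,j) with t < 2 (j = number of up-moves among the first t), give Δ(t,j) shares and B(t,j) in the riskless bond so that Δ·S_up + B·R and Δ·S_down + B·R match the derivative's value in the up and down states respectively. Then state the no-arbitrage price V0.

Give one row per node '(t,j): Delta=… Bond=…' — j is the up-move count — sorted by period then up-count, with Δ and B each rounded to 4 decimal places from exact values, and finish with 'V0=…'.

(0,0): Delta=-0.7309 Bond=202.7929
(1,0): Delta=-1.0000 Bond=260.0943
(1,1): Delta=-0.5172 Bond=160.7997
V0=60.2741

Since d<R<u, set p* = (R−d)/(u−d) = 0.4545; price each node as the discounted p*-expectation of its children.
At expiry t=2: V(2,0)=131.4780, V(2,1)=57.6900, V(2,2)=0.0000
Node (1,0) S=167.7000: V=(p*·57.6900+(1−p*)·131.4780)/1.06=92.3943; Δ=(57.6900−131.4780)/(218.0100−144.2220)=-1.0000; B=V−Δ·S=260.0943
Node (1,1) S=253.5000: V=(p*·0.0000+(1−p*)·57.6900)/1.06=29.6861; Δ=(0.0000−57.6900)/(329.5500−218.0100)=-0.5172; B=V−Δ·S=160.7997
Node (0,0) S=195.0000: V=(p*·29.6861+(1−p*)·92.3943)/1.06=60.2741; Δ=(29.6861−92.3943)/(253.5000−167.7000)=-0.7309; B=V−Δ·S=202.7929
Self-financing check: at every node Δ·S+B equals the discounted successor values.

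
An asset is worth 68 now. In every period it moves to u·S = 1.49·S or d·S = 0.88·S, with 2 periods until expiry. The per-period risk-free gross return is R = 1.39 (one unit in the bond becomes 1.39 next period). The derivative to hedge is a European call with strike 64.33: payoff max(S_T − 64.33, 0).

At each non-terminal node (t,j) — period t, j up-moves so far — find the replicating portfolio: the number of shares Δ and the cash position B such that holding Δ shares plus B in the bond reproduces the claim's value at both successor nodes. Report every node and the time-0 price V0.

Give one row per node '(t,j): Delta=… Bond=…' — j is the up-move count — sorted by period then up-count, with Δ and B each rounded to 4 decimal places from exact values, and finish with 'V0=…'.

(0,0): Delta=0.9668 Bond=-30.8766
(1,0): Delta=0.6803 Bond=-25.7717
(1,1): Delta=1.0000 Bond=-46.2806
V0=34.8670

Risk-neutral probability p* = (R−d)/(u−d) = (1.39−0.88)/(1.49−0.88) = 0.8361.
Terminal values V(2,·): V(2,0)=0.0000, V(2,1)=24.8316, V(2,2)=86.6368
Node (1,0) S=59.8400: V=(p*·24.8316+(1−p*)·0.0000)/1.39=14.9359; Δ=(24.8316−0.0000)/(89.1616−52.6592)=0.6803; B=V−Δ·S=-25.7717
Node (1,1) S=101.3200: V=(p*·86.6368+(1−p*)·24.8316)/1.39=55.0394; Δ=(86.6368−24.8316)/(150.9668−89.1616)=1.0000; B=V−Δ·S=-46.2806
Node (0,0) S=68.0000: V=(p*·55.0394+(1−p*)·14.9359)/1.39=34.8670; Δ=(55.0394−14.9359)/(101.3200−59.8400)=0.9668; B=V−Δ·S=-30.8766
Each (Δ,B) replicates both successor values, so the strategy is self-financing and V0 is arbitrage-free.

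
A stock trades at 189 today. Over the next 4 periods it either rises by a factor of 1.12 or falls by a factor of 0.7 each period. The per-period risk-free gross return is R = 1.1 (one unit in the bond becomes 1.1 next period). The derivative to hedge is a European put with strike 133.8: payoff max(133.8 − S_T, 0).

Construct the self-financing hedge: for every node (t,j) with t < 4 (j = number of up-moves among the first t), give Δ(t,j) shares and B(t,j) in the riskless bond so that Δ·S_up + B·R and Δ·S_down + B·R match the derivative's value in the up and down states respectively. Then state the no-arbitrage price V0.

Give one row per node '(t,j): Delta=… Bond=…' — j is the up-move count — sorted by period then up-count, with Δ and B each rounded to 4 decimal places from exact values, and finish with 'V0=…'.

Since d<R<u, set p* = (R−d)/(u−d) = 0.9524; price each node as the discounted p*-expectation of its children.
At expiry t=4: V(4,0)=88.4211, V(4,1)=61.1938, V(4,2)=17.6300, V(4,3)=0.0000, V(4,4)=0.0000
(3,0): S=64.8270. Δ = (V_up−V_dn)/(S_up−S_dn) = (61.1938−88.4211)/(72.6062−45.3789) = -1.0000. V = [p*·61.1938 + (1−p*)·88.4211]/1.1 = 56.8094. B = V − Δ·S = 121.6364.
(3,1): S=103.7232. Δ = (V_up−V_dn)/(S_up−S_dn) = (17.6300−61.1938)/(116.1700−72.6062) = -1.0000. V = [p*·17.6300 + (1−p*)·61.1938]/1.1 = 17.9132. B = V − Δ·S = 121.6364.
(3,2): S=165.9571. Δ = (V_up−V_dn)/(S_up−S_dn) = (0.0000−17.6300)/(185.8720−116.1700) = -0.2529. V = [p*·0.0000 + (1−p*)·17.6300]/1.1 = 0.7632. B = V − Δ·S = 42.7394.
(3,3): S=265.5314. Δ = (V_up−V_dn)/(S_up−S_dn) = (0.0000−0.0000)/(297.3952−185.8720) = 0.0000. V = [p*·0.0000 + (1−p*)·0.0000]/1.1 = 0.0000. B = V − Δ·S = 0.0000.
(2,0): S=92.6100. Δ = (V_up−V_dn)/(S_up−S_dn) = (17.9132−56.8094)/(103.7232−64.8270) = -1.0000. V = [p*·17.9132 + (1−p*)·56.8094]/1.1 = 17.9685. B = V − Δ·S = 110.5785.
(2,1): S=148.1760. Δ = (V_up−V_dn)/(S_up−S_dn) = (0.7632−17.9132)/(165.9571−103.7232) = -0.2756. V = [p*·0.7632 + (1−p*)·17.9132]/1.1 = 1.4362. B = V − Δ·S = 42.2695.
(2,2): S=237.0816. Δ = (V_up−V_dn)/(S_up−S_dn) = (0.0000−0.7632)/(265.5314−165.9571) = -0.0077. V = [p*·0.0000 + (1−p*)·0.7632]/1.1 = 0.0330. B = V − Δ·S = 1.8502.
(1,0): S=132.3000. Δ = (V_up−V_dn)/(S_up−S_dn) = (1.4362−17.9685)/(148.1760−92.6100) = -0.2975. V = [p*·1.4362 + (1−p*)·17.9685]/1.1 = 2.0214. B = V − Δ·S = 41.3839.
(1,1): S=211.6800. Δ = (V_up−V_dn)/(S_up−S_dn) = (0.0330−1.4362)/(237.0816−148.1760) = -0.0158. V = [p*·0.0330 + (1−p*)·1.4362]/1.1 = 0.0908. B = V − Δ·S = 3.4317.
(0,0): S=189.0000. Δ = (V_up−V_dn)/(S_up−S_dn) = (0.0908−2.0214)/(211.6800−132.3000) = -0.0243. V = [p*·0.0908 + (1−p*)·2.0214]/1.1 = 0.1661. B = V − Δ·S = 4.7627.
Each (Δ,B) replicates both successor values, so the strategy is self-financing and V0 is arbitrage-free.

(0,0): Delta=-0.0243 Bond=4.7627
(1,0): Delta=-0.2975 Bond=41.3839
(1,1): Delta=-0.0158 Bond=3.4317
(2,0): Delta=-1.0000 Bond=110.5785
(2,1): Delta=-0.2756 Bond=42.2695
(2,2): Delta=-0.0077 Bond=1.8502
(3,0): Delta=-1.0000 Bond=121.6364
(3,1): Delta=-1.0000 Bond=121.6364
(3,2): Delta=-0.2529 Bond=42.7394
(3,3): Delta=0.0000 Bond=0.0000
V0=0.1661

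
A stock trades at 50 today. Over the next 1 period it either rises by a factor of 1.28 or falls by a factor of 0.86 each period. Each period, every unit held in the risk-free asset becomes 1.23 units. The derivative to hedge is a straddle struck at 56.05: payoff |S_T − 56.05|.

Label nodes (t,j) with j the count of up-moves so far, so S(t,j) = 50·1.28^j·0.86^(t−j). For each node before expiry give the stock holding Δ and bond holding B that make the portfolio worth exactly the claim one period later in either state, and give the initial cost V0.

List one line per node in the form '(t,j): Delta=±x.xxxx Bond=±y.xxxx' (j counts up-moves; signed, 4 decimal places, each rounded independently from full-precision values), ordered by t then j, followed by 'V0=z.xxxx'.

(0,0): Delta=-0.2429 Bond=19.0999
V0=6.9570

No-arbitrage ⇒ martingale measure with p* = (R−d)/(u−d) = 0.8810.
Payoff layer (t=1): V(1,0)=13.0500, V(1,1)=7.9500
(0,0): S=50.0000. Δ = (V_up−V_dn)/(S_up−S_dn) = (7.9500−13.0500)/(64.0000−43.0000) = -0.2429. V = [p*·7.9500 + (1−p*)·13.0500]/1.23 = 6.9570. B = V − Δ·S = 19.0999.
Each (Δ,B) replicates both successor values, so the strategy is self-financing and V0 is arbitrage-free.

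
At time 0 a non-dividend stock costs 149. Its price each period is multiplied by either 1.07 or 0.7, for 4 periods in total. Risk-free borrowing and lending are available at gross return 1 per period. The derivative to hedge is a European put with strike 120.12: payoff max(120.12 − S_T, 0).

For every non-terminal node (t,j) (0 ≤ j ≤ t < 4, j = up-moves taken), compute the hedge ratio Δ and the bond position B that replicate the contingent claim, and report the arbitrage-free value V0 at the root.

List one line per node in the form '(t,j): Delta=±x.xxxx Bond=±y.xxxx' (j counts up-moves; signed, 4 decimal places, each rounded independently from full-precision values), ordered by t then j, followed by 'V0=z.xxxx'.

(0,0): Delta=-0.2952 Bond=50.6898
(1,0): Delta=-0.8696 Bond=110.6028
(1,1): Delta=-0.2075 Bond=36.7100
(2,0): Delta=-1.0000 Bond=120.1200
(2,1): Delta=-0.8497 Bond=108.3821
(2,2): Delta=-0.1095 Bond=19.9866
(3,0): Delta=-1.0000 Bond=120.1200
(3,1): Delta=-1.0000 Bond=120.1200
(3,2): Delta=-0.8268 Bond=105.6433
(3,3): Delta=0.0000 Bond=0.0000
V0=6.7027

No-arbitrage ⇒ martingale measure with p* = (R−d)/(u−d) = 0.8108.
Terminal payoffs: V(4,0)=84.3451, V(4,1)=65.4355, V(4,2)=36.5309, V(4,3)=0.0000, V(4,4)=0.0000
Node (3,0) S=51.1070: V=(p*·65.4355+(1−p*)·84.3451)/1=69.0130; Δ=(65.4355−84.3451)/(54.6845−35.7749)=-1.0000; B=V−Δ·S=120.1200
Node (3,1) S=78.1207: V=(p*·36.5309+(1−p*)·65.4355)/1=41.9993; Δ=(36.5309−65.4355)/(83.5891−54.6845)=-1.0000; B=V−Δ·S=120.1200
Node (3,2) S=119.4131: V=(p*·0.0000+(1−p*)·36.5309)/1=6.9112; Δ=(0.0000−36.5309)/(127.7720−83.5891)=-0.8268; B=V−Δ·S=105.6433
Node (3,3) S=182.5314: V=(p*·0.0000+(1−p*)·0.0000)/1=0.0000; Δ=(0.0000−0.0000)/(195.3086−127.7720)=0.0000; B=V−Δ·S=0.0000
Node (2,0) S=73.0100: V=(p*·41.9993+(1−p*)·69.0130)/1=47.1100; Δ=(41.9993−69.0130)/(78.1207−51.1070)=-1.0000; B=V−Δ·S=120.1200
Node (2,1) S=111.6010: V=(p*·6.9112+(1−p*)·41.9993)/1=13.5495; Δ=(6.9112−41.9993)/(119.4131−78.1207)=-0.8497; B=V−Δ·S=108.3821
Node (2,2) S=170.5901: V=(p*·0.0000+(1−p*)·6.9112)/1=1.3075; Δ=(0.0000−6.9112)/(182.5314−119.4131)=-0.1095; B=V−Δ·S=19.9866
Node (1,0) S=104.3000: V=(p*·13.5495+(1−p*)·47.1100)/1=19.8988; Δ=(13.5495−47.1100)/(111.6010−73.0100)=-0.8696; B=V−Δ·S=110.6028
Node (1,1) S=159.4300: V=(p*·1.3075+(1−p*)·13.5495)/1=3.6236; Δ=(1.3075−13.5495)/(170.5901−111.6010)=-0.2075; B=V−Δ·S=36.7100
Node (0,0) S=149.0000: V=(p*·3.6236+(1−p*)·19.8988)/1=6.7027; Δ=(3.6236−19.8988)/(159.4300−104.3000)=-0.2952; B=V−Δ·S=50.6898
Self-financing check: at every node Δ·S+B equals the discounted successor values.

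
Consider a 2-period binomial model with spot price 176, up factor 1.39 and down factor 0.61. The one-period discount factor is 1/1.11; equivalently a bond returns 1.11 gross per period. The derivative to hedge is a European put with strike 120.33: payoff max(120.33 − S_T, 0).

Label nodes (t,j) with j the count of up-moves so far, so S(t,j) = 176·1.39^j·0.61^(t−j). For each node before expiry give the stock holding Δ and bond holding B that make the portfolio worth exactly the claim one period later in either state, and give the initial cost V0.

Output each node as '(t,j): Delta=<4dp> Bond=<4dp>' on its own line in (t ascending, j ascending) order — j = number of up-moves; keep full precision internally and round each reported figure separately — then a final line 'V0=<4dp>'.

(0,0): Delta=-0.1292 Bond=28.4733
(1,0): Delta=-0.6549 Bond=88.0436
(1,1): Delta=0.0000 Bond=0.0000
V0=5.7356

Risk-neutral probability p* = (R−d)/(u−d) = (1.11−0.61)/(1.39−0.61) = 0.6410.
Terminal payoffs: V(2,0)=54.8404, V(2,1)=0.0000, V(2,2)=0.0000
(1,0): S=107.3600. Δ = (V_up−V_dn)/(S_up−S_dn) = (0.0000−54.8404)/(149.2304−65.4896) = -0.6549. V = [p*·0.0000 + (1−p*)·54.8404]/1.11 = 17.7354. B = V − Δ·S = 88.0436.
(1,1): S=244.6400. Δ = (V_up−V_dn)/(S_up−S_dn) = (0.0000−0.0000)/(340.0496−149.2304) = 0.0000. V = [p*·0.0000 + (1−p*)·0.0000]/1.11 = 0.0000. B = V − Δ·S = 0.0000.
(0,0): S=176.0000. Δ = (V_up−V_dn)/(S_up−S_dn) = (0.0000−17.7354)/(244.6400−107.3600) = -0.1292. V = [p*·0.0000 + (1−p*)·17.7354]/1.11 = 5.7356. B = V − Δ·S = 28.4733.
The time-0 hedge costs 5.7356, which is the no-arbitrage price.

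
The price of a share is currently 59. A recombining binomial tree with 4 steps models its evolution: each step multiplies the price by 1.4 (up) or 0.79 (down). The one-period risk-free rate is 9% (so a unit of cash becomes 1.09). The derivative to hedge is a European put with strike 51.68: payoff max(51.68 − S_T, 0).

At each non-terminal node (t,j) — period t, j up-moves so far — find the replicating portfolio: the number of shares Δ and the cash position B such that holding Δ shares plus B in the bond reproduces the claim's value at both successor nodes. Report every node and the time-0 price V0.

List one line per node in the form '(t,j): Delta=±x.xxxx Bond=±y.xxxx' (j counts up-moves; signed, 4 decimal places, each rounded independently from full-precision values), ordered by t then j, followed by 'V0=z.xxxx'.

(0,0): Delta=-0.1395 Bond=11.5922
(1,0): Delta=-0.2978 Bond=20.0111
(1,1): Delta=-0.0473 Bond=5.0141
(2,0): Delta=-0.5884 Bond=32.5131
(2,1): Delta=-0.1283 Bond=10.7545
(2,2): Delta=0.0000 Bond=0.0000
(3,0): Delta=-1.0000 Bond=47.4128
(3,1): Delta=-0.3484 Bond=23.0666
(3,2): Delta=0.0000 Bond=0.0000
(3,3): Delta=0.0000 Bond=0.0000
V0=3.3599

Under the risk-neutral measure, an up-move has probability p* = (R−d)/(u−d) = 0.4918 and values discount at R = 1.09.
Payoff layer (t=4): V(4,0)=28.6995, V(4,1)=10.9550, V(4,2)=0.0000, V(4,3)=0.0000, V(4,4)=0.0000
Node (3,0) S=29.0893: V=(p*·10.9550+(1−p*)·28.6995)/1.09=18.3235; Δ=(10.9550−28.6995)/(40.7250−22.9805)=-1.0000; B=V−Δ·S=47.4128
Node (3,1) S=51.5507: V=(p*·0.0000+(1−p*)·10.9550)/1.09=5.1076; Δ=(0.0000−10.9550)/(72.1709−40.7250)=-0.3484; B=V−Δ·S=23.0666
Node (3,2) S=91.3556: V=(p*·0.0000+(1−p*)·0.0000)/1.09=0.0000; Δ=(0.0000−0.0000)/(127.8978−72.1709)=0.0000; B=V−Δ·S=0.0000
Node (3,3) S=161.8960: V=(p*·0.0000+(1−p*)·0.0000)/1.09=0.0000; Δ=(0.0000−0.0000)/(226.6544−127.8978)=0.0000; B=V−Δ·S=0.0000
Node (2,0) S=36.8219: V=(p*·5.1076+(1−p*)·18.3235)/1.09=10.8476; Δ=(5.1076−18.3235)/(51.5507−29.0893)=-0.5884; B=V−Δ·S=32.5131
Node (2,1) S=65.2540: V=(p*·0.0000+(1−p*)·5.1076)/1.09=2.3813; Δ=(0.0000−5.1076)/(91.3556−51.5507)=-0.1283; B=V−Δ·S=10.7545
Node (2,2) S=115.6400: V=(p*·0.0000+(1−p*)·0.0000)/1.09=0.0000; Δ=(0.0000−0.0000)/(161.8960−91.3556)=0.0000; B=V−Δ·S=0.0000
Node (1,0) S=46.6100: V=(p*·2.3813+(1−p*)·10.8476)/1.09=6.1320; Δ=(2.3813−10.8476)/(65.2540−36.8219)=-0.2978; B=V−Δ·S=20.0111
Node (1,1) S=82.6000: V=(p*·0.0000+(1−p*)·2.3813)/1.09=1.1103; Δ=(0.0000−2.3813)/(115.6400−65.2540)=-0.0473; B=V−Δ·S=5.0141
Node (0,0) S=59.0000: V=(p*·1.1103+(1−p*)·6.1320)/1.09=3.3599; Δ=(1.1103−6.1320)/(82.6000−46.6100)=-0.1395; B=V−Δ·S=11.5922
Check: Δ(0,0)·S0 + B(0,0) = 3.3599 = V0.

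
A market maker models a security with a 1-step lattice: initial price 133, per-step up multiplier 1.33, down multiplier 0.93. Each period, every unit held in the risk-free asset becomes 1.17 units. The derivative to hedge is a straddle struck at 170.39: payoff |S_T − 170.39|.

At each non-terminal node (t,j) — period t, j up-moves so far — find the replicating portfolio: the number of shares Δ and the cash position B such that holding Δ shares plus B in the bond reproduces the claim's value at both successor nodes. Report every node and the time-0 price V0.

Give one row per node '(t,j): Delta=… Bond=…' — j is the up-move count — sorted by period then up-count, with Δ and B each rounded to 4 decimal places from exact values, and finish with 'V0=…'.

(0,0): Delta=-0.7556 Bond=119.7991
V0=19.2991

Since d<R<u, set p* = (R−d)/(u−d) = 0.6000; price each node as the discounted p*-expectation of its children.
Terminal payoffs: V(1,0)=46.7000, V(1,1)=6.5000
Node (0,0) S=133.0000: V=(p*·6.5000+(1−p*)·46.7000)/1.17=19.2991; Δ=(6.5000−46.7000)/(176.8900−123.6900)=-0.7556; B=V−Δ·S=119.7991
Root portfolio cost Δ·133+B reproduces V0=19.2991.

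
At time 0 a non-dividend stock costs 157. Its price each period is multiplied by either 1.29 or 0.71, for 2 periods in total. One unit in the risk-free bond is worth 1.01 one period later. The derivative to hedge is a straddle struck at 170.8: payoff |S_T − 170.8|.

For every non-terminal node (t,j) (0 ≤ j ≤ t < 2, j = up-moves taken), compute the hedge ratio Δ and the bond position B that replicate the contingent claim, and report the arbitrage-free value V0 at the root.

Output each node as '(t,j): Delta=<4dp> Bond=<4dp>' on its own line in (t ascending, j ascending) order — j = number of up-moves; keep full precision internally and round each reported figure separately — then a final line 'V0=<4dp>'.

(0,0): Delta=0.0175 Bond=55.1332
(1,0): Delta=-1.0000 Bond=169.1089
(1,1): Delta=0.5402 Bond=-50.1783
V0=57.8859

The replicating-portfolio and risk-neutral prices coincide; use p* = (1.01−0.71)/(1.29−0.71) = 0.5172 for the latter.
At expiry t=2: V(2,0)=91.6563, V(2,1)=27.0037, V(2,2)=90.4637
(1,0): S=111.4700. Δ = (V_up−V_dn)/(S_up−S_dn) = (27.0037−91.6563)/(143.7963−79.1437) = -1.0000. V = [p*·27.0037 + (1−p*)·91.6563]/1.01 = 57.6389. B = V − Δ·S = 169.1089.
(1,1): S=202.5300. Δ = (V_up−V_dn)/(S_up−S_dn) = (90.4637−27.0037)/(261.2637−143.7963) = 0.5402. V = [p*·90.4637 + (1−p*)·27.0037]/1.01 = 59.2355. B = V − Δ·S = -50.1783.
(0,0): S=157.0000. Δ = (V_up−V_dn)/(S_up−S_dn) = (59.2355−57.6389)/(202.5300−111.4700) = 0.0175. V = [p*·59.2355 + (1−p*)·57.6389]/1.01 = 57.8859. B = V − Δ·S = 55.1332.
The time-0 hedge costs 57.8859, which is the no-arbitrage price.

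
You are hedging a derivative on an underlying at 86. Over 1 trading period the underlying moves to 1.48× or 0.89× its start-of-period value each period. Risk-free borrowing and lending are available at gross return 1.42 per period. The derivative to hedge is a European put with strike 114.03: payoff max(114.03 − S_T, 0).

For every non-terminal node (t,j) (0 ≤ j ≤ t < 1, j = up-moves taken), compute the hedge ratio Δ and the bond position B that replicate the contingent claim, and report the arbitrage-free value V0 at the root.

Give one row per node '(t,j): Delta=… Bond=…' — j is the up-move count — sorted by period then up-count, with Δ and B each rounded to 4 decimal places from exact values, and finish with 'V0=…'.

No-arbitrage ⇒ martingale measure with p* = (R−d)/(u−d) = 0.8983.
Terminal values V(1,·): V(1,0)=37.4900, V(1,1)=0.0000
  t=0,j=0: stock 86.0000 → up 127.2800 (V=0.0000), down 76.5400 (V=37.4900). Price 2.6849; hedge Δ=-0.7389, bond B=66.2273.
The time-0 hedge costs 2.6849, which is the no-arbitrage price.

(0,0): Delta=-0.7389 Bond=66.2273
V0=2.6849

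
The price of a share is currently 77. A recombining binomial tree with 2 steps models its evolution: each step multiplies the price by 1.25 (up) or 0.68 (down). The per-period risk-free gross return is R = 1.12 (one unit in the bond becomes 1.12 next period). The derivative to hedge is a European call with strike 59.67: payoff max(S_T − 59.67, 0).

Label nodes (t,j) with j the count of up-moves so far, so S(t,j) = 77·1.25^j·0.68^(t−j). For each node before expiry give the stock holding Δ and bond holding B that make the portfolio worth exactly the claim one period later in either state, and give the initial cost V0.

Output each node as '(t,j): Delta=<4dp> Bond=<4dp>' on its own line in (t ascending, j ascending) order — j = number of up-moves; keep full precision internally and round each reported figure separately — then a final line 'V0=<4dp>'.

(0,0): Delta=0.8883 Bond=-37.9733
(1,0): Delta=0.1937 Bond=-6.1566
(1,1): Delta=1.0000 Bond=-53.2768
V0=30.4293

Risk-neutral probability p* = (R−d)/(u−d) = (1.12−0.68)/(1.25−0.68) = 0.7719.
At expiry t=2: V(2,0)=0.0000, V(2,1)=5.7800, V(2,2)=60.6425
(1,0): S=52.3600. Δ = (V_up−V_dn)/(S_up−S_dn) = (5.7800−0.0000)/(65.4500−35.6048) = 0.1937. V = [p*·5.7800 + (1−p*)·0.0000]/1.12 = 3.9837. B = V − Δ·S = -6.1566.
(1,1): S=96.2500. Δ = (V_up−V_dn)/(S_up−S_dn) = (60.6425−5.7800)/(120.3125−65.4500) = 1.0000. V = [p*·60.6425 + (1−p*)·5.7800]/1.12 = 42.9732. B = V − Δ·S = -53.2768.
(0,0): S=77.0000. Δ = (V_up−V_dn)/(S_up−S_dn) = (42.9732−3.9837)/(96.2500−52.3600) = 0.8883. V = [p*·42.9732 + (1−p*)·3.9837]/1.12 = 30.4293. B = V − Δ·S = -37.9733.
Root portfolio cost Δ·77+B reproduces V0=30.4293.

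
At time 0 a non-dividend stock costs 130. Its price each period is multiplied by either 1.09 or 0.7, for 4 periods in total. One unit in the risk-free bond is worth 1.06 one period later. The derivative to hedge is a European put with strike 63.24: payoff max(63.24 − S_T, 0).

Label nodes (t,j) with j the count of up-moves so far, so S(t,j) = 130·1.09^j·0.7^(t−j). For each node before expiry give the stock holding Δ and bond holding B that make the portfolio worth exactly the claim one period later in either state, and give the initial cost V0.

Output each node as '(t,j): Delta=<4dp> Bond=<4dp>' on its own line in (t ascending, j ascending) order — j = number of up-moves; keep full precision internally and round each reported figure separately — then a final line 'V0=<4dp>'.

(0,0): Delta=-0.0041 Bond=0.5538
(1,0): Delta=-0.0547 Bond=5.1919
(1,1): Delta=-0.0014 Bond=0.2032
(2,0): Delta=-0.5639 Bond=37.9371
(2,1): Delta=-0.0275 Bond=2.8006
(2,2): Delta=0.0000 Bond=0.0000
(3,0): Delta=-1.0000 Bond=59.6604
(3,1): Delta=-0.5405 Bond=38.5927
(3,2): Delta=0.0000 Bond=0.0000
(3,3): Delta=0.0000 Bond=0.0000
V0=0.0204

Since d<R<u, set p* = (R−d)/(u−d) = 0.9231; price each node as the discounted p*-expectation of its children.
Terminal values V(4,·): V(4,0)=32.0270, V(4,1)=14.6369, V(4,2)=0.0000, V(4,3)=0.0000, V(4,4)=0.0000
Node (3,0) S=44.5900: V=(p*·14.6369+(1−p*)·32.0270)/1.06=15.0704; Δ=(14.6369−32.0270)/(48.6031−31.2130)=-1.0000; B=V−Δ·S=59.6604
Node (3,1) S=69.4330: V=(p*·0.0000+(1−p*)·14.6369)/1.06=1.0622; Δ=(0.0000−14.6369)/(75.6820−48.6031)=-0.5405; B=V−Δ·S=38.5927
Node (3,2) S=108.1171: V=(p*·0.0000+(1−p*)·0.0000)/1.06=0.0000; Δ=(0.0000−0.0000)/(117.8476−75.6820)=0.0000; B=V−Δ·S=0.0000
Node (3,3) S=168.3538: V=(p*·0.0000+(1−p*)·0.0000)/1.06=0.0000; Δ=(0.0000−0.0000)/(183.5056−117.8476)=0.0000; B=V−Δ·S=0.0000
Node (2,0) S=63.7000: V=(p*·1.0622+(1−p*)·15.0704)/1.06=2.0186; Δ=(1.0622−15.0704)/(69.4330−44.5900)=-0.5639; B=V−Δ·S=37.9371
Node (2,1) S=99.1900: V=(p*·0.0000+(1−p*)·1.0622)/1.06=0.0771; Δ=(0.0000−1.0622)/(108.1171−69.4330)=-0.0275; B=V−Δ·S=2.8006
Node (2,2) S=154.4530: V=(p*·0.0000+(1−p*)·0.0000)/1.06=0.0000; Δ=(0.0000−0.0000)/(168.3538−108.1171)=0.0000; B=V−Δ·S=0.0000
Node (1,0) S=91.0000: V=(p*·0.0771+(1−p*)·2.0186)/1.06=0.2136; Δ=(0.0771−2.0186)/(99.1900−63.7000)=-0.0547; B=V−Δ·S=5.1919
Node (1,1) S=141.7000: V=(p*·0.0000+(1−p*)·0.0771)/1.06=0.0056; Δ=(0.0000−0.0771)/(154.4530−99.1900)=-0.0014; B=V−Δ·S=0.2032
Node (0,0) S=130.0000: V=(p*·0.0056+(1−p*)·0.2136)/1.06=0.0204; Δ=(0.0056−0.2136)/(141.7000−91.0000)=-0.0041; B=V−Δ·S=0.5538
The time-0 hedge costs 0.0204, which is the no-arbitrage price.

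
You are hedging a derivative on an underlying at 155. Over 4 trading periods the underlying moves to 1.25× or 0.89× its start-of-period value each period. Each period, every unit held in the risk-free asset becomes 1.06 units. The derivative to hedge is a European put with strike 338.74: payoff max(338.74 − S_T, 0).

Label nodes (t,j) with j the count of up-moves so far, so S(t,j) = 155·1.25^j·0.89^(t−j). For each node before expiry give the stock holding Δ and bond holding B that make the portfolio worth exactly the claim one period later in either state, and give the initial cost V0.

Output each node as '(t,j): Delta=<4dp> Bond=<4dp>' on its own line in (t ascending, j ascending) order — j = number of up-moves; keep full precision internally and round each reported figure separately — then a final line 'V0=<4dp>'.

(0,0): Delta=-0.9371 Bond=260.1319
(1,0): Delta=-1.0000 Bond=284.4126
(1,1): Delta=-0.8871 Bond=266.0467
(2,0): Delta=-1.0000 Bond=301.4774
(2,1): Delta=-1.0000 Bond=301.4774
(2,2): Delta=-0.7973 Bond=260.2514
(3,0): Delta=-1.0000 Bond=319.5660
(3,1): Delta=-1.0000 Bond=319.5660
(3,2): Delta=-1.0000 Bond=319.5660
(3,3): Delta=-0.6359 Bond=227.0257
V0=114.8766

No-arbitrage ⇒ martingale measure with p* = (R−d)/(u−d) = 0.4722.
Terminal values V(4,·): V(4,0)=241.4895, V(4,1)=202.1523, V(4,2)=146.9033, V(4,3)=69.3064, V(4,4)=0.0000
Node (3,0) S=109.2702: V=(p*·202.1523+(1−p*)·241.4895)/1.06=210.2958; Δ=(202.1523−241.4895)/(136.5877−97.2505)=-1.0000; B=V−Δ·S=319.5660
Node (3,1) S=153.4694: V=(p*·146.9033+(1−p*)·202.1523)/1.06=166.0967; Δ=(146.9033−202.1523)/(191.8367−136.5877)=-1.0000; B=V−Δ·S=319.5660
Node (3,2) S=215.5469: V=(p*·69.3064+(1−p*)·146.9033)/1.06=104.0192; Δ=(69.3064−146.9033)/(269.4336−191.8367)=-1.0000; B=V−Δ·S=319.5660
Node (3,3) S=302.7344: V=(p*·0.0000+(1−p*)·69.3064)/1.06=34.5079; Δ=(0.0000−69.3064)/(378.4180−269.4336)=-0.6359; B=V−Δ·S=227.0257
Node (2,0) S=122.7755: V=(p*·166.0967+(1−p*)·210.2958)/1.06=178.7019; Δ=(166.0967−210.2958)/(153.4694−109.2702)=-1.0000; B=V−Δ·S=301.4774
Node (2,1) S=172.4375: V=(p*·104.0192+(1−p*)·166.0967)/1.06=129.0399; Δ=(104.0192−166.0967)/(215.5469−153.4694)=-1.0000; B=V−Δ·S=301.4774
Node (2,2) S=242.1875: V=(p*·34.5079+(1−p*)·104.0192)/1.06=67.1645; Δ=(34.5079−104.0192)/(302.7344−215.5469)=-0.7973; B=V−Δ·S=260.2514
Node (1,0) S=137.9500: V=(p*·129.0399+(1−p*)·178.7019)/1.06=146.4626; Δ=(129.0399−178.7019)/(172.4375−122.7755)=-1.0000; B=V−Δ·S=284.4126
Node (1,1) S=193.7500: V=(p*·67.1645+(1−p*)·129.0399)/1.06=94.1707; Δ=(67.1645−129.0399)/(242.1875−172.4375)=-0.8871; B=V−Δ·S=266.0467
Node (0,0) S=155.0000: V=(p*·94.1707+(1−p*)·146.4626)/1.06=114.8766; Δ=(94.1707−146.4626)/(193.7500−137.9500)=-0.9371; B=V−Δ·S=260.1319
Root portfolio cost Δ·155+B reproduces V0=114.8766.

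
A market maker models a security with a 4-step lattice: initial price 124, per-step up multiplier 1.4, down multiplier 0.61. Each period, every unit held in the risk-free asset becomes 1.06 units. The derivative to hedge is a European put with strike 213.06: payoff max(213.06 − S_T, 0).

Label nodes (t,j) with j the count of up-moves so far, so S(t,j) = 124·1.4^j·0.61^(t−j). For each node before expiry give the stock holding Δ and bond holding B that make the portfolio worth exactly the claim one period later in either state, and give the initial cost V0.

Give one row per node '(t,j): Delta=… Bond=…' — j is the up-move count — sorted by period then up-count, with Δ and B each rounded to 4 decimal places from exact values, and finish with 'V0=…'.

(0,0): Delta=-0.5829 Bond=139.0000
(1,0): Delta=-1.0000 Bond=178.8893
(1,1): Delta=-0.4456 Bond=123.5027
(2,0): Delta=-1.0000 Bond=189.6226
(2,1): Delta=-1.0000 Bond=189.6226
(2,2): Delta=-0.2631 Bond=86.5545
(3,0): Delta=-1.0000 Bond=201.0000
(3,1): Delta=-1.0000 Bond=201.0000
(3,2): Delta=-1.0000 Bond=201.0000
(3,3): Delta=-0.0205 Bond=9.2015
V0=66.7201

Risk-neutral probability p* = (R−d)/(u−d) = (1.06−0.61)/(1.4−0.61) = 0.5696.
Terminal values V(4,·): V(4,0)=195.8912, V(4,1)=173.6561, V(4,2)=122.6248, V(4,3)=5.5038, V(4,4)=0.0000
Node (3,0) S=28.1456: V=(p*·173.6561+(1−p*)·195.8912)/1.06=172.8544; Δ=(173.6561−195.8912)/(39.4039−17.1688)=-1.0000; B=V−Δ·S=201.0000
Node (3,1) S=64.5966: V=(p*·122.6248+(1−p*)·173.6561)/1.06=136.4034; Δ=(122.6248−173.6561)/(90.4352−39.4039)=-1.0000; B=V−Δ·S=201.0000
Node (3,2) S=148.2544: V=(p*·5.5038+(1−p*)·122.6248)/1.06=52.7456; Δ=(5.5038−122.6248)/(207.5562−90.4352)=-1.0000; B=V−Δ·S=201.0000
Node (3,3) S=340.2560: V=(p*·0.0000+(1−p*)·5.5038)/1.06=2.2347; Δ=(0.0000−5.5038)/(476.3584−207.5562)=-0.0205; B=V−Δ·S=9.2015
Node (2,0) S=46.1404: V=(p*·136.4034+(1−p*)·172.8544)/1.06=143.4822; Δ=(136.4034−172.8544)/(64.5966−28.1456)=-1.0000; B=V−Δ·S=189.6226
Node (2,1) S=105.8960: V=(p*·52.7456+(1−p*)·136.4034)/1.06=83.7266; Δ=(52.7456−136.4034)/(148.2544−64.5966)=-1.0000; B=V−Δ·S=189.6226
Node (2,2) S=243.0400: V=(p*·2.2347+(1−p*)·52.7456)/1.06=22.6166; Δ=(2.2347−52.7456)/(340.2560−148.2544)=-0.2631; B=V−Δ·S=86.5545
Node (1,0) S=75.6400: V=(p*·83.7266+(1−p*)·143.4822)/1.06=103.2493; Δ=(83.7266−143.4822)/(105.8960−46.1404)=-1.0000; B=V−Δ·S=178.8893
Node (1,1) S=173.6000: V=(p*·22.6166+(1−p*)·83.7266)/1.06=46.1482; Δ=(22.6166−83.7266)/(243.0400−105.8960)=-0.4456; B=V−Δ·S=123.5027
Node (0,0) S=124.0000: V=(p*·46.1482+(1−p*)·103.2493)/1.06=66.7201; Δ=(46.1482−103.2493)/(173.6000−75.6400)=-0.5829; B=V−Δ·S=139.0000
Self-financing check: at every node Δ·S+B equals the discounted successor values.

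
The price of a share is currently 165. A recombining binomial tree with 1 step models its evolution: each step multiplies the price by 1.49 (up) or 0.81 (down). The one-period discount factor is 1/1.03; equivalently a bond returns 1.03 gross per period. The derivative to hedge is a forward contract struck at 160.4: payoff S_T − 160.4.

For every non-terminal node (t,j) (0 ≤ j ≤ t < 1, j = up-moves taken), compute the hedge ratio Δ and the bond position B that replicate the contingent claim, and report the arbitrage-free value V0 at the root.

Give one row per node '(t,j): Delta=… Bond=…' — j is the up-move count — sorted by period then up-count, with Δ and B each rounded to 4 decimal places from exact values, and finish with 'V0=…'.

(0,0): Delta=1.0000 Bond=-155.7282
V0=9.2718

Since d<R<u, set p* = (R−d)/(u−d) = 0.3235; price each node as the discounted p*-expectation of its children.
Terminal values V(1,·): V(1,0)=-26.7500, V(1,1)=85.4500
  t=0,j=0: stock 165.0000 → up 245.8500 (V=85.4500), down 133.6500 (V=-26.7500). Price 9.2718; hedge Δ=1.0000, bond B=-155.7282.
Check: Δ(0,0)·S0 + B(0,0) = 9.2718 = V0.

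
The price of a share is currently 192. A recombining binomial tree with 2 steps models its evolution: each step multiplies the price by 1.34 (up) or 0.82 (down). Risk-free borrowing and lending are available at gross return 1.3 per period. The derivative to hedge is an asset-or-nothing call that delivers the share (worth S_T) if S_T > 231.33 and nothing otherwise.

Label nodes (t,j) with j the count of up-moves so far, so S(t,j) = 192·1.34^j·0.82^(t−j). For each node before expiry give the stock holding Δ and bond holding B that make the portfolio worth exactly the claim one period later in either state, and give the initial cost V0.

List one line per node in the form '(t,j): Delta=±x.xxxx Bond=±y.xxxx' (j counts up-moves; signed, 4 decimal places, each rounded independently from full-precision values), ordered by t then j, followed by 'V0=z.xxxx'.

(0,0): Delta=2.4519 Bond=-296.9426
(1,0): Delta=0.0000 Bond=0.0000
(1,1): Delta=2.5769 Bond=-418.1942
V0=173.8201

No-arbitrage ⇒ martingale measure with p* = (R−d)/(u−d) = 0.9231.
Payoff layer (t=2): V(2,0)=0.0000, V(2,1)=0.0000, V(2,2)=344.7552
(1,0): S=157.4400. Δ = (V_up−V_dn)/(S_up−S_dn) = (0.0000−0.0000)/(210.9696−129.1008) = 0.0000. V = [p*·0.0000 + (1−p*)·0.0000]/1.3 = 0.0000. B = V − Δ·S = 0.0000.
(1,1): S=257.2800. Δ = (V_up−V_dn)/(S_up−S_dn) = (344.7552−0.0000)/(344.7552−210.9696) = 2.5769. V = [p*·344.7552 + (1−p*)·0.0000]/1.3 = 244.7966. B = V − Δ·S = -418.1942.
(0,0): S=192.0000. Δ = (V_up−V_dn)/(S_up−S_dn) = (244.7966−0.0000)/(257.2800−157.4400) = 2.4519. V = [p*·244.7966 + (1−p*)·0.0000]/1.3 = 173.8201. B = V − Δ·S = -296.9426.
Self-financing check: at every node Δ·S+B equals the discounted successor values.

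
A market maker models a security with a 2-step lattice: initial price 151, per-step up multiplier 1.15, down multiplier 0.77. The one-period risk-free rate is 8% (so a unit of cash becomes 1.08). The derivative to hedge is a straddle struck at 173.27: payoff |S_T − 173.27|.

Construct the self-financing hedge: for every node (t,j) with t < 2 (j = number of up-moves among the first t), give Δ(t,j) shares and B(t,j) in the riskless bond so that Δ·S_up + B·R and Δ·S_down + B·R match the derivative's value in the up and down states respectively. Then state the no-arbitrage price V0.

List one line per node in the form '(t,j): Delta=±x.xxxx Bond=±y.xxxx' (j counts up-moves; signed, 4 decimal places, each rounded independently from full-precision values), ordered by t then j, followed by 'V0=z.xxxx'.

The replicating-portfolio and risk-neutral prices coincide; use p* = (1.08−0.77)/(1.15−0.77) = 0.8158 for the latter.
Terminal values V(2,·): V(2,0)=83.7421, V(2,1)=39.5595, V(2,2)=26.4275
Node (1,0) S=116.2700: V=(p*·39.5595+(1−p*)·83.7421)/1.08=44.1652; Δ=(39.5595−83.7421)/(133.7105−89.5279)=-1.0000; B=V−Δ·S=160.4352
Node (1,1) S=173.6500: V=(p*·26.4275+(1−p*)·39.5595)/1.08=26.7098; Δ=(26.4275−39.5595)/(199.6975−133.7105)=-0.1990; B=V−Δ·S=61.2677
Node (0,0) S=151.0000: V=(p*·26.7098+(1−p*)·44.1652)/1.08=27.7086; Δ=(26.7098−44.1652)/(173.6500−116.2700)=-0.3042; B=V−Δ·S=73.6439
The time-0 hedge costs 27.7086, which is the no-arbitrage price.

(0,0): Delta=-0.3042 Bond=73.6439
(1,0): Delta=-1.0000 Bond=160.4352
(1,1): Delta=-0.1990 Bond=61.2677
V0=27.7086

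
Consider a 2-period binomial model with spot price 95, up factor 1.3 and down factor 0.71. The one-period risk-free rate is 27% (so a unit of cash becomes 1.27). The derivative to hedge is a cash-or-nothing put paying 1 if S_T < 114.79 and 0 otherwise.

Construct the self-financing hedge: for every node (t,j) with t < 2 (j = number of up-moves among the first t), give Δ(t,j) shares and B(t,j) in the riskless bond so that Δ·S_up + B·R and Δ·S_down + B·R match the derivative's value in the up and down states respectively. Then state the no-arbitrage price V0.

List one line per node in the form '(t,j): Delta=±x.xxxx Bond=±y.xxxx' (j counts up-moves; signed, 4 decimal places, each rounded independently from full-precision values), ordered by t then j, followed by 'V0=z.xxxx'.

(0,0): Delta=-0.0133 Bond=1.3282
(1,0): Delta=0.0000 Bond=0.7874
(1,1): Delta=-0.0137 Bond=1.7350
V0=0.0614

Risk-neutral probability p* = (R−d)/(u−d) = (1.27−0.71)/(1.3−0.71) = 0.9492.
Terminal payoffs: V(2,0)=1.0000, V(2,1)=1.0000, V(2,2)=0.0000
  t=1,j=0: stock 67.4500 → up 87.6850 (V=1.0000), down 47.8895 (V=1.0000). Price 0.7874; hedge Δ=0.0000, bond B=0.7874.
  t=1,j=1: stock 123.5000 → up 160.5500 (V=0.0000), down 87.6850 (V=1.0000). Price 0.0400; hedge Δ=-0.0137, bond B=1.7350.
  t=0,j=0: stock 95.0000 → up 123.5000 (V=0.0400), down 67.4500 (V=0.7874). Price 0.0614; hedge Δ=-0.0133, bond B=1.3282.
Self-financing check: at every node Δ·S+B equals the discounted successor values.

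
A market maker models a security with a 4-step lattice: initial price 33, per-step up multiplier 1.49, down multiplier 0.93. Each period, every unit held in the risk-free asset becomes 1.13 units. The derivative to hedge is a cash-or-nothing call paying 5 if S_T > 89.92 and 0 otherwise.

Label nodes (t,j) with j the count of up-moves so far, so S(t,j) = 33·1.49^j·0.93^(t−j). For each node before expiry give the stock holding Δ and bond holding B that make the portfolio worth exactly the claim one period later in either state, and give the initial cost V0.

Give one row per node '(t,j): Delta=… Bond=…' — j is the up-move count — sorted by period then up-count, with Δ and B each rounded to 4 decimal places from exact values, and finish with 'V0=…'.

The replicating-portfolio and risk-neutral prices coincide; use p* = (1.13−0.93)/(1.49−0.93) = 0.3571 for the latter.
Terminal values V(4,·): V(4,0)=0.0000, V(4,1)=0.0000, V(4,2)=0.0000, V(4,3)=5.0000, V(4,4)=5.0000
  t=3,j=0: stock 26.5438 → up 39.5502 (V=0.0000), down 24.6857 (V=0.0000). Price 0.0000; hedge Δ=0.0000, bond B=0.0000.
  t=3,j=1: stock 42.5271 → up 63.3654 (V=0.0000), down 39.5502 (V=0.0000). Price 0.0000; hedge Δ=0.0000, bond B=0.0000.
  t=3,j=2: stock 68.1349 → up 101.5210 (V=5.0000), down 63.3654 (V=0.0000). Price 1.5803; hedge Δ=0.1310, bond B=-7.3483.
  t=3,j=3: stock 109.1623 → up 162.6519 (V=5.0000), down 101.5210 (V=5.0000). Price 4.4248; hedge Δ=0.0000, bond B=4.4248.
  t=2,j=0: stock 28.5417 → up 42.5271 (V=0.0000), down 26.5438 (V=0.0000). Price 0.0000; hedge Δ=0.0000, bond B=0.0000.
  t=2,j=1: stock 45.7281 → up 68.1349 (V=1.5803), down 42.5271 (V=0.0000). Price 0.4995; hedge Δ=0.0617, bond B=-2.3225.
  t=2,j=2: stock 73.2633 → up 109.1623 (V=4.4248), down 68.1349 (V=1.5803). Price 2.2975; hedge Δ=0.0693, bond B=-2.7820.
  t=1,j=0: stock 30.6900 → up 45.7281 (V=0.4995), down 28.5417 (V=0.0000). Price 0.1579; hedge Δ=0.0291, bond B=-0.7340.
  t=1,j=1: stock 49.1700 → up 73.2633 (V=2.2975), down 45.7281 (V=0.4995). Price 1.0103; hedge Δ=0.0653, bond B=-2.2005.
  t=0,j=0: stock 33.0000 → up 49.1700 (V=1.0103), down 30.6900 (V=0.1579). Price 0.4091; hedge Δ=0.0461, bond B=-1.1131.
The time-0 hedge costs 0.4091, which is the no-arbitrage price.

(0,0): Delta=0.0461 Bond=-1.1131
(1,0): Delta=0.0291 Bond=-0.7340
(1,1): Delta=0.0653 Bond=-2.2005
(2,0): Delta=0.0000 Bond=0.0000
(2,1): Delta=0.0617 Bond=-2.3225
(2,2): Delta=0.0693 Bond=-2.7820
(3,0): Delta=0.0000 Bond=0.0000
(3,1): Delta=0.0000 Bond=0.0000
(3,2): Delta=0.1310 Bond=-7.3483
(3,3): Delta=0.0000 Bond=4.4248
V0=0.4091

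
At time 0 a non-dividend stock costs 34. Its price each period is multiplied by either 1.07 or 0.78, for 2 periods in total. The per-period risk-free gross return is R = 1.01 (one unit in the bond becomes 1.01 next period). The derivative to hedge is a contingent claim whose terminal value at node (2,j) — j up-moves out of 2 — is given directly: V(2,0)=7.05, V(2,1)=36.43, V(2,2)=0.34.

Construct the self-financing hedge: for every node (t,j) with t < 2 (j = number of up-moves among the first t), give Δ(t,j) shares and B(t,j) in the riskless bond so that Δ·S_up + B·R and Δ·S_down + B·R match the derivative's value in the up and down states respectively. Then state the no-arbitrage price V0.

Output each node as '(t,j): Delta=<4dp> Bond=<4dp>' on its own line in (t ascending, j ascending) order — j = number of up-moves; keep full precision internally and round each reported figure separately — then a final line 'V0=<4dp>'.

No-arbitrage ⇒ martingale measure with p* = (R−d)/(u−d) = 0.7931.
Terminal values V(2,·): V(2,0)=7.0500, V(2,1)=36.4300, V(2,2)=0.3400
  t=1,j=0: stock 26.5200 → up 28.3764 (V=36.4300), down 20.6856 (V=7.0500). Price 30.0509; hedge Δ=3.8201, bond B=-71.2595.
  t=1,j=1: stock 36.3800 → up 38.9266 (V=0.3400), down 28.3764 (V=36.4300). Price 7.7296; hedge Δ=-3.4208, bond B=132.1779.
  t=0,j=0: stock 34.0000 → up 36.3800 (V=7.7296), down 26.5200 (V=30.0509). Price 12.2255; hedge Δ=-2.2638, bond B=89.1954.
Root portfolio cost Δ·34+B reproduces V0=12.2255.

(0,0): Delta=-2.2638 Bond=89.1954
(1,0): Delta=3.8201 Bond=-71.2595
(1,1): Delta=-3.4208 Bond=132.1779
V0=12.2255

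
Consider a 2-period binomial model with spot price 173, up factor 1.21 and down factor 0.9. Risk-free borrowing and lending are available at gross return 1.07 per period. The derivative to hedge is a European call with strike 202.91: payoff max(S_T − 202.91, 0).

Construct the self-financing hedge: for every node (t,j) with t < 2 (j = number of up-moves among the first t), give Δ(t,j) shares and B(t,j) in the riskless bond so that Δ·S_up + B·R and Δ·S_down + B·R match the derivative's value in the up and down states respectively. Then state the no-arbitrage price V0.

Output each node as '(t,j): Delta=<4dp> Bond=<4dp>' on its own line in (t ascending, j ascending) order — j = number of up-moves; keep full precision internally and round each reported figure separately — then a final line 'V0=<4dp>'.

(0,0): Delta=0.4814 Bond=-70.0572
(1,0): Delta=0.0000 Bond=0.0000
(1,1): Delta=0.7764 Bond=-136.6939
V0=13.2330

Since d<R<u, set p* = (R−d)/(u−d) = 0.5484; price each node as the discounted p*-expectation of its children.
Terminal values V(2,·): V(2,0)=0.0000, V(2,1)=0.0000, V(2,2)=50.3793
  t=1,j=0: stock 155.7000 → up 188.3970 (V=0.0000), down 140.1300 (V=0.0000). Price 0.0000; hedge Δ=0.0000, bond B=0.0000.
  t=1,j=1: stock 209.3300 → up 253.2893 (V=50.3793), down 188.3970 (V=0.0000). Price 25.8200; hedge Δ=0.7764, bond B=-136.6939.
  t=0,j=0: stock 173.0000 → up 209.3300 (V=25.8200), down 155.7000 (V=0.0000). Price 13.2330; hedge Δ=0.4814, bond B=-70.0572.
Root portfolio cost Δ·173+B reproduces V0=13.2330.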